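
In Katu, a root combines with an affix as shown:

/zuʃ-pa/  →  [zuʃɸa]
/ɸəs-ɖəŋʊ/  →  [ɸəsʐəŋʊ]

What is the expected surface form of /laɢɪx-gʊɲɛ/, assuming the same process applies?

[laɢɪxɣʊɲɛ]

The data show progressive manner assimilation: /p/ → [ɸ] after /ʃ/; /ɖ/ → [ʐ] after /s/. In each pair only manner changes, matching the preceding consonant, while place and voice stay constant.
The rule targets /g/ (voiced velar stop), which sits after the trigger /x/ (fricative).
Changing only its manner to fricative gives [ɣ] — the voiced velar fricative.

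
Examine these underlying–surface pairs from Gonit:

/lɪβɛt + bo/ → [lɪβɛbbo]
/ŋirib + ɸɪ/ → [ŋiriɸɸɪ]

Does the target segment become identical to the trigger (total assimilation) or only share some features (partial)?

Comparing underlying and surface forms, /t/ → [b] is the alternation; the neighbouring /b/ is constant.
The output [b] is identical to the trigger /b/ — every feature (place, manner, voicing) has been copied — so this is total assimilation.
The other form behaves the same way: /b/ → [ɸ] before /ɸ/ — in each case the output is a copy of the following consonant.

total assimilation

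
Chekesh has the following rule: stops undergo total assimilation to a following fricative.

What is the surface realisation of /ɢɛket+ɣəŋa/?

/t/ is the segment targeted by the rule; it sits immediately before /ɣ/, so it assimilates completely and surfaces as [ɣ].

[ɢɛkeɣɣəŋa]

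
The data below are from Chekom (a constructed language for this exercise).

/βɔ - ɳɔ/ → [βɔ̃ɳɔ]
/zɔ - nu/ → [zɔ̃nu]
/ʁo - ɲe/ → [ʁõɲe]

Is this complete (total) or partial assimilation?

The vowel /ɔ/ surfaces as nasalised [ɔ̃] next to the following nasal /ɳ/ — it has acquired the [+nasal] feature of its neighbour.
Likewise in the remaining data: /ɔ/ → [ɔ̃] before /n/; /o/ → [õ] before /ɲ/ — each time a vowel is nasalised next to a following nasal.

partial assimilation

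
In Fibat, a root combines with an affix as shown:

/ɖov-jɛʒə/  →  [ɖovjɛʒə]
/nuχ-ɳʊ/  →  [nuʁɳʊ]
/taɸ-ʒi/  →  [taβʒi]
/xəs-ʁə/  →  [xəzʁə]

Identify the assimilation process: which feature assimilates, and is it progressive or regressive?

regressive voicing assimilation

Comparing underlying and surface forms, /χ/ → [ʁ] is the alternation; the neighbouring /ɳ/ is constant.
/χ/ is voiceless while /ɳ/ is voiced; the output [ʁ] is voiced, matching the trigger — so the feature that spreads is voicing.
Place and manner are unchanged, so the assimilation is partial, not total.
Checking the remaining alternations: /ɸ/ → [β] before /ʒ/ (voiceless → voiced, matching voiced); /s/ → [z] before /ʁ/ (voiceless → voiced, matching voiced) — only voicing changes, and always toward the following segment.
No alternation appears in [ɖovjɛʒə]: there the adjacent consonants already agree in voicing (/v/ and /j/ are both voiced), so this form is consistent with the same rule.
The trigger is the following segment, so the direction is regressive (anticipatory).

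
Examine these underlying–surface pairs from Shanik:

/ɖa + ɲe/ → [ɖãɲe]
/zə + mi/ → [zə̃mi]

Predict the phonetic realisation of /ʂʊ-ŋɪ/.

[ʂʊ̃ŋɪ]

The data show regressive nasality assimilation (vowel nasalisation): /a/ → [ã] before /ɲ/; /ə/ → [ə̃] before /m/ — a vowel is nasalised by an immediately following nasal consonant.
The vowel /ʊ/ is adjacent to the following nasal /ŋ/, so it acquires [+nasal] and surfaces as [ʊ̃].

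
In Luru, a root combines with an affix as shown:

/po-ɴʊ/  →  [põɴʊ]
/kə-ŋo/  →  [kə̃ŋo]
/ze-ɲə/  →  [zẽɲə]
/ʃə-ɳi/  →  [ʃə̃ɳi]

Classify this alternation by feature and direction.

regressive nasality assimilation (vowel nasalisation)

The vowel /o/ surfaces as nasalised [õ] next to the following nasal /ɴ/ — it has acquired the [+nasal] feature of its neighbour.
The other forms show the same pattern: /ə/ → [ə̃] before /ŋ/; /e/ → [ẽ] before /ɲ/; /ə/ → [ə̃] before /ɳ/ — each time a vowel is nasalised next to a following nasal.
Because the conditioning nasal is to the right of the vowel that changes, the process is regressive (anticipatory).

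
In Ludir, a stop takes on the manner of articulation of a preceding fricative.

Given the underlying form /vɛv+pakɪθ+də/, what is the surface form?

[vɛvɸakɪθzə]

/p/ is a voiceless bilabial stop. The preceding trigger /v/ is a fricative, so /p/ must become a fricative as well.
A voiceless bilabial fricative is [ɸ], so the surface segment is [ɸ].
At the second juncture, /d/ likewise becomes [z] adjacent to /θ/.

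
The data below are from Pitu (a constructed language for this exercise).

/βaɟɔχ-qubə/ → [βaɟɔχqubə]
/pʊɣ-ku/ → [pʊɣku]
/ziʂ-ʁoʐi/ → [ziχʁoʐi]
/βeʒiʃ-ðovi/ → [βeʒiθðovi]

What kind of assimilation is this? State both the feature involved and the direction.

Underlying /ʂ/ is realised as [χ] next to /ʁ/; /ʁ/ itself does not change.
The change retroflex → uvular matches the place of the following /ʁ/, identifying this as place assimilation.
Manner and voice are unchanged, so the assimilation is partial, not total.
Checking the remaining alternation: /ʃ/ → [θ] before /ð/ (postalveolar → dental, matching dental) — only place changes, and always toward the following segment.
Nothing changes in [βaɟɔχqubə], [pʊɣku]: there the adjacent consonants already agree in place (/χ/ and /q/ are both uvular; /ɣ/ and /k/ are both velar), so these forms are consistent with the same rule.
Since the segment that changes precedes the conditioning segment, the assimilation is regressive.

regressive place assimilation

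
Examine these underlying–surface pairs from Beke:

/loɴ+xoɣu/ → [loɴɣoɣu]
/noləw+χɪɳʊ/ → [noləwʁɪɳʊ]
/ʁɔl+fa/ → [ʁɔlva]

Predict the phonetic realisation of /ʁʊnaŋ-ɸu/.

The data show progressive voicing assimilation: /x/ → [ɣ] after /ɴ/; /χ/ → [ʁ] after /w/; /f/ → [v] after /l/. In each pair only voicing changes, matching the preceding consonant, while place and manner stay constant.
/ɸ/ is a voiceless bilabial fricative. The preceding trigger /ŋ/ is voiced, so /ɸ/ must become voiced as well.
Changing only its voicing to voiced gives [β] — the voiced bilabial fricative.

[ʁʊnaŋβu]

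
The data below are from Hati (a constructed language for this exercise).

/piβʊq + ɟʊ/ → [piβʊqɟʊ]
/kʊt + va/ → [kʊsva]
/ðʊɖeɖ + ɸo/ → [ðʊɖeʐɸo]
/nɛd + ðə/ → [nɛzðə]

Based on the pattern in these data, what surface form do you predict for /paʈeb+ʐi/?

[paʈeβʐi]

The data show regressive manner assimilation: /t/ → [s] before /v/; /ɖ/ → [ʐ] before /ɸ/; /d/ → [z] before /ð/. In each pair only manner changes, matching the following consonant, while place and voice stay constant.
Nothing changes in [piβʊqɟʊ]: there the adjacent consonants already agree in manner (/q/ and /ɟ/ are both stops), so this form is consistent with the same rule.
/b/ is a voiced bilabial stop. The following trigger /ʐ/ is a fricative, so /b/ must become a fricative as well.
Changing only its manner to fricative gives [β] — the voiced bilabial fricative.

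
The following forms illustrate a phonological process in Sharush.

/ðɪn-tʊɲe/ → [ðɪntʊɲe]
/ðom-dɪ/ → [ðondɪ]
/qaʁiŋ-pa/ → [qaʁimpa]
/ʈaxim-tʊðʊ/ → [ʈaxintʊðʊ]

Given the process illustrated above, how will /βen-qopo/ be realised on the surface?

[βeɴqopo]

The data show regressive place assimilation: /m/ → [n] before /d/; /ŋ/ → [m] before /p/; /m/ → [n] before /t/. In each pair only place changes, matching the following consonant, while manner and voice stay constant.
Nothing changes in [ðɪntʊɲe]: there the adjacent consonants already agree in place (/n/ and /t/ are both alveolar), so this form is consistent with the same rule.
/n/ is a voiced alveolar nasal. The following trigger /q/ is uvular, so /n/ must become uvular as well.
Changing only its place to uvular gives [ɴ] — the voiced uvular nasal.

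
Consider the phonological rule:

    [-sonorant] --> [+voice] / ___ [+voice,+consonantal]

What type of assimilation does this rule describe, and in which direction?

The target ([-sonorant], obstruents) acquires [+voice] next to a voiced consonant ([+voice,+consonantal]) — it takes on the voicing of its neighbour, so the feature that spreads is voicing.
Since the environment is written after the underscore, the trigger follows the target; the direction is regressive.

regressive voicing assimilation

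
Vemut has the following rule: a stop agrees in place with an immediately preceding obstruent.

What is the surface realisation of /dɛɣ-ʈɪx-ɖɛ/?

The rule targets /ʈ/ (voiceless retroflex stop), which sits after the trigger /ɣ/ (velar).
The voiceless velar stop is [k], so /ʈ/ → [k].
The same rule applies at the second boundary: /ɖ/ → [g] next to /x/.

[dɛɣkɪxgɛ]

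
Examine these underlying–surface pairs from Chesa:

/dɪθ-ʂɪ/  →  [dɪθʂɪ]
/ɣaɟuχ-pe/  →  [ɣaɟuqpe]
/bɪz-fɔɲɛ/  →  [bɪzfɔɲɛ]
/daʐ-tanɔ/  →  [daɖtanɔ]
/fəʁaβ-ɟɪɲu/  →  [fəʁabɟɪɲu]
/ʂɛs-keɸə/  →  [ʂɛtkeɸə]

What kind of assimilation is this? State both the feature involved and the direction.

The segment that alternates is /χ/, which surfaces as [q] when adjacent to /p/.
/χ/ is a fricative while /p/ is a stop; the output [q] is a stop, matching the trigger — so the feature that spreads is manner.
Place and voice are unchanged, so the assimilation is partial, not total.
The same holds elsewhere in the data: /ʐ/ → [ɖ] before /t/ (fricative → stop, matching a stop); /β/ → [b] before /ɟ/ (fricative → stop, matching a stop); /s/ → [t] before /k/ (fricative → stop, matching a stop) — only manner changes, and always toward the following segment.
No alternation appears in [dɪθʂɪ], [bɪzfɔɲɛ]: there the adjacent consonants already agree in manner (/θ/ and /ʂ/ are both fricatives; /z/ and /f/ are both fricatives), so these forms are consistent with the same rule.
Since the segment that changes precedes the conditioning segment, the assimilation is regressive.

regressive manner assimilation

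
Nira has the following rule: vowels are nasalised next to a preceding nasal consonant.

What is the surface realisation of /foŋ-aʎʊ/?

/a/ sits next to the nasal /ŋ/ and is therefore nasalised to [ã].

[foŋãʎʊ]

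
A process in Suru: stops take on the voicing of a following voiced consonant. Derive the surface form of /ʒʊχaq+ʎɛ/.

/q/ is a voiceless uvular stop. The following trigger /ʎ/ is voiced, so /q/ must become voiced as well.
A voiced uvular stop is [ɢ], so the surface segment is [ɢ].

[ʒʊχaɢʎɛ]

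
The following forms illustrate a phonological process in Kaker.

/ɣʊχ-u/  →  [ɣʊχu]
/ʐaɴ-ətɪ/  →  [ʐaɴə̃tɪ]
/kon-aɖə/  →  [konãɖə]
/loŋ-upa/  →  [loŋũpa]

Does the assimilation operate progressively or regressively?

progressive

The vowel /ə/ surfaces as nasalised [ə̃] next to the preceding nasal /ɴ/ — it has acquired the [+nasal] feature of its neighbour.
Likewise in the remaining data: /a/ → [ã] after /n/; /u/ → [ũ] after /ŋ/ — each time a vowel is nasalised next to a preceding nasal.
No change occurs in [ɣʊχu] because the vowel at the boundary is adjacent to an oral consonant, not a nasal (/u/ next to /χ/).
Because the conditioning nasal is to the left of the vowel that changes, the process is progressive (perseverative).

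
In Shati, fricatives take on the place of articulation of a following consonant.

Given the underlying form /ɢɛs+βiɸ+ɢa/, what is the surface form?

[ɢɛɸβiχɢa]

/s/ is a voiceless alveolar fricative. The following trigger /β/ is bilabial, so /s/ must become bilabial as well.
A voiceless bilabial fricative is [ɸ], so the surface segment is [ɸ].
At the second juncture, /ɸ/ likewise becomes [χ] adjacent to /ɢ/.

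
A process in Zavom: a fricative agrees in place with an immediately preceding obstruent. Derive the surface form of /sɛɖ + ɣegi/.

[sɛɖʐegi]

/ɣ/ is a voiced velar fricative. The preceding trigger /ɖ/ is retroflex, so /ɣ/ must become retroflex as well.
A voiced retroflex fricative is [ʐ], so the surface segment is [ʐ].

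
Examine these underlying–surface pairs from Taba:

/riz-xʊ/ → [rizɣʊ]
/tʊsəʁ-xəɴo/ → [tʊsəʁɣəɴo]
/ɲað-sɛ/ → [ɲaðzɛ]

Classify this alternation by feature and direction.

Underlying /x/ is realised as [ɣ] next to /z/; /z/ itself does not change.
/x/ is voiceless while /z/ is voiced; the output [ɣ] is voiced, matching the trigger — so the feature that spreads is voicing.
Place and manner are unchanged, so the assimilation is partial, not total.
The same holds elsewhere in the data: /x/ → [ɣ] after /ʁ/ (voiceless → voiced, matching voiced); /s/ → [z] after /ð/ (voiceless → voiced, matching voiced) — only voicing changes, and always toward the preceding segment.
Since the segment that changes follows the conditioning segment, the assimilation is progressive.

progressive voicing assimilation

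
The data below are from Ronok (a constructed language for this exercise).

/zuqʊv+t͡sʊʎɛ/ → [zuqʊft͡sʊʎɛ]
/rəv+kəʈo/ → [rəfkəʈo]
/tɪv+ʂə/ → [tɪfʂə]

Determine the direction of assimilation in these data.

Underlying /v/ is realised as [f] next to /t͡s/; /t͡s/ itself does not change.
The change voiced → voiceless matches the voicing of the following /t͡s/, identifying this as voicing assimilation.
The same holds elsewhere in the data: /v/ → [f] before /k/ (voiced → voiceless, matching voiceless); /v/ → [f] before /ʂ/ (voiced → voiceless, matching voiceless) — only voicing changes, and always toward the following segment.
Since the segment that changes precedes the conditioning segment, the assimilation is regressive.

regressive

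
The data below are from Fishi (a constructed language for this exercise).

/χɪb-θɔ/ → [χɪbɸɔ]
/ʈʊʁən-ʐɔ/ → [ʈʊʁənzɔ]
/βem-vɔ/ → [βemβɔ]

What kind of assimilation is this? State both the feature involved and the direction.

Underlying /θ/ is realised as [ɸ] next to /b/; /b/ itself does not change.
The change dental → bilabial matches the place of the preceding /b/, identifying this as place assimilation.
Manner and voice are unchanged, so the assimilation is partial, not total.
Checking the remaining alternations: /ʐ/ → [z] after /n/ (retroflex → alveolar, matching alveolar); /v/ → [β] after /m/ (labiodental → bilabial, matching bilabial) — only place changes, and always toward the preceding segment.
The trigger is the preceding segment, so the direction is progressive (perseverative).

progressive place assimilation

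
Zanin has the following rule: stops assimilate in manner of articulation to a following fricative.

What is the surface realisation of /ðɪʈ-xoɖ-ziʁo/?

The rule targets /ʈ/ (voiceless retroflex stop), which sits before the trigger /x/ (fricative).
A voiceless retroflex fricative is [ʂ], so the surface segment is [ʂ].
The same rule applies at the second boundary: /ɖ/ → [ʐ] next to /z/.

[ðɪʂxoʐziʁo]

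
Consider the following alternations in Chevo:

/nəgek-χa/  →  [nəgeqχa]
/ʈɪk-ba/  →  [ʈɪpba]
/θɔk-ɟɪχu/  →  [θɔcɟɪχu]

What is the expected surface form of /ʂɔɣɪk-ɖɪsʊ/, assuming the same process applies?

[ʂɔɣɪʈɖɪsʊ]

The data show regressive place assimilation: /k/ → [q] before /χ/; /k/ → [p] before /b/; /k/ → [c] before /ɟ/. In each pair only place changes, matching the following consonant, while manner and voice stay constant.
/k/ is a voiceless velar stop. The following trigger /ɖ/ is retroflex, so /k/ must become retroflex as well.
A voiceless retroflex stop is [ʈ], so the surface segment is [ʈ].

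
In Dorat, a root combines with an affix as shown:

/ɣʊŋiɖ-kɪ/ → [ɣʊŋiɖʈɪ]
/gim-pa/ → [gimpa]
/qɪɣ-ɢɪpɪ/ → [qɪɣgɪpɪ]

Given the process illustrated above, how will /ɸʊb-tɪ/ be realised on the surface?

[ɸʊbpɪ]

The data show progressive place assimilation: /k/ → [ʈ] after /ɖ/; /ɢ/ → [g] after /ɣ/. In each pair only place changes, matching the preceding consonant, while manner and voice stay constant.
Nothing changes in [gimpa]: there the adjacent consonants already agree in place (/p/ and /m/ are both bilabial), so this form is consistent with the same rule.
The rule targets /t/ (voiceless alveolar stop), which sits after the trigger /b/ (bilabial).
A voiceless bilabial stop is [p], so the surface segment is [p].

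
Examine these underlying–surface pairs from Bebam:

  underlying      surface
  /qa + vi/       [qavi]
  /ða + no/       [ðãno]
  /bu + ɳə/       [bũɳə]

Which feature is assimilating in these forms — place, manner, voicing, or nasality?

nasality

The vowel /a/ surfaces as nasalised [ã] next to the following nasal /n/ — it has acquired the [+nasal] feature of its neighbour.
Likewise in the remaining data: /u/ → [ũ] before /ɳ/ — each time a vowel is nasalised next to a following nasal.
No change occurs in [qavi] because the vowel at the boundary is adjacent to an oral consonant, not a nasal (/a/ next to /v/).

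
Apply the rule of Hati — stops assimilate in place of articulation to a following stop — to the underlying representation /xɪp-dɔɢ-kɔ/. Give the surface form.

[xɪtdɔgkɔ]

/p/ is a voiceless bilabial stop. The following trigger /d/ is alveolar, so /p/ must become alveolar as well.
The voiceless alveolar stop is [t], so /p/ → [t].
At the second juncture, /ɢ/ likewise becomes [g] adjacent to /k/.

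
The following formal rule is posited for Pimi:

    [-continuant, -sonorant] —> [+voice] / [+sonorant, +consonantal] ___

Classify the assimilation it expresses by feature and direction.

The target ([-continuant, -sonorant], stops) acquires [+voice] next to a sonorant consonant ([+sonorant, +consonantal]) — it takes on the voicing of its neighbour, so the feature that spreads is voicing.
Since the environment is written before the underscore, the trigger precedes the target; the direction is progressive.

progressive voicing assimilation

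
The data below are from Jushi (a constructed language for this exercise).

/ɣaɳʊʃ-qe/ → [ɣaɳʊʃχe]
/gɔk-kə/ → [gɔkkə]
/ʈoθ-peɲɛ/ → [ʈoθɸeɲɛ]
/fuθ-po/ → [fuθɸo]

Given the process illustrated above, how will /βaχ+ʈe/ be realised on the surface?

[βaχʂe]

The data show progressive manner assimilation: /q/ → [χ] after /ʃ/; /p/ → [ɸ] after /θ/. In each pair only manner changes, matching the preceding consonant, while place and voice stay constant.
No alternation appears in [gɔkkə]: there the adjacent consonants already agree in manner (/k/ and /k/ are both stops), so this form is consistent with the same rule.
/ʈ/ is a voiceless retroflex stop. The preceding trigger /χ/ is a fricative, so /ʈ/ must become a fricative as well.
The voiceless retroflex fricative is [ʂ], so /ʈ/ → [ʂ].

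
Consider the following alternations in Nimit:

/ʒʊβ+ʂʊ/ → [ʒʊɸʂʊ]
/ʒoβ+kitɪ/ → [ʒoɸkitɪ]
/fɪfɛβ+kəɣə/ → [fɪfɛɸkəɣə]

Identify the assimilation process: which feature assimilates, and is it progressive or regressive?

regressive voicing assimilation

Underlying /β/ is realised as [ɸ] next to /ʂ/; /ʂ/ itself does not change.
/β/ is voiced while /ʂ/ is voiceless; the output [ɸ] is voiceless, matching the trigger — so the feature that spreads is voicing.
Place and manner are unchanged, so the assimilation is partial, not total.
The other alternating form patterns the same way: /β/ → [ɸ] before /k/ (voiced → voiceless, matching voiceless) — only voicing changes, and always toward the following segment.
The trigger is the following segment, so the direction is regressive (anticipatory).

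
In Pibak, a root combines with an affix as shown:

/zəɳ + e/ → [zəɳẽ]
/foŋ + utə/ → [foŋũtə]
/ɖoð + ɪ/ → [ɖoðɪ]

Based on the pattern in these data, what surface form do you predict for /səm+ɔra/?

The data show progressive nasality assimilation (vowel nasalisation): /e/ → [ẽ] after /ɳ/; /u/ → [ũ] after /ŋ/ — a vowel is nasalised by an immediately preceding nasal consonant.
No change occurs in [ɖoðɪ] because the vowel at the boundary is adjacent to an oral consonant, not a nasal (/ɪ/ next to /ð/).
/ɔ/ sits next to the nasal /m/ and is therefore nasalised to [ɔ̃].

[səmɔ̃ra]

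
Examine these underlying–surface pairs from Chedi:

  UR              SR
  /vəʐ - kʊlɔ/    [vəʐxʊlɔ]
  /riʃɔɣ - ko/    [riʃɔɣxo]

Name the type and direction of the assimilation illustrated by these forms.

Comparing underlying and surface forms, /k/ → [x] is the alternation; the neighbouring /ʐ/ is constant.
The change stop → fricative matches the manner of the preceding /ʐ/, identifying this as manner assimilation.
Place and voice are unchanged, so the assimilation is partial, not total.
The same holds elsewhere in the data: /k/ → [x] after /ɣ/ (stop → fricative, matching a fricative) — only manner changes, and always toward the preceding segment.
The trigger is the preceding segment, so the direction is progressive (perseverative).

progressive manner assimilation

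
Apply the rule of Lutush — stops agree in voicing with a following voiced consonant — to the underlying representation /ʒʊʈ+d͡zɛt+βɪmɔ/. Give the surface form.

/ʈ/ is a voiceless retroflex stop. The following trigger /d͡z/ is voiced, so /ʈ/ must become voiced as well.
A voiced retroflex stop is [ɖ], so the surface segment is [ɖ].
At the second juncture, /t/ likewise becomes [d] adjacent to /β/.

[ʒʊɖd͡zɛdβɪmɔ]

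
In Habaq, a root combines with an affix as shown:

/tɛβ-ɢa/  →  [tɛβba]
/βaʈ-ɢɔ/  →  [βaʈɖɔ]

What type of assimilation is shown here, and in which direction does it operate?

progressive place assimilation

Comparing underlying and surface forms, /ɢ/ → [b] is the alternation; the neighbouring /β/ is constant.
/ɢ/ is uvular while /β/ is bilabial; the output [b] is bilabial, matching the trigger — so the feature that spreads is place.
Manner and voice are unchanged, so the assimilation is partial, not total.
Checking the remaining alternation: /ɢ/ → [ɖ] after /ʈ/ (uvular → retroflex, matching retroflex) — only place changes, and always toward the preceding segment.
The trigger is the preceding segment, so the direction is progressive (perseverative).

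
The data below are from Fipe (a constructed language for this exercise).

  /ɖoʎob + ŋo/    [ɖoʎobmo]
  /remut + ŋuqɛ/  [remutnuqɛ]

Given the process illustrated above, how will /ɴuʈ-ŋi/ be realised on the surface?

[ɴuʈɳi]

The data show progressive place assimilation: /ŋ/ → [m] after /b/; /ŋ/ → [n] after /t/. In each pair only place changes, matching the preceding consonant, while manner and voice stay constant.
The rule targets /ŋ/ (voiced velar nasal), which sits after the trigger /ʈ/ (retroflex).
The voiced retroflex nasal is [ɳ], so /ŋ/ → [ɳ].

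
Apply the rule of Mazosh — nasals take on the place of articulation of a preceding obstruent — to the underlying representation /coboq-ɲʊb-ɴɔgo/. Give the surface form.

[coboqɴʊbmɔgo]

/ɲ/ is a voiced palatal nasal. The preceding trigger /q/ is uvular, so /ɲ/ must become uvular as well.
Changing only its place to uvular gives [ɴ] — the voiced uvular nasal.
The same rule applies at the second boundary: /ɴ/ → [m] next to /b/.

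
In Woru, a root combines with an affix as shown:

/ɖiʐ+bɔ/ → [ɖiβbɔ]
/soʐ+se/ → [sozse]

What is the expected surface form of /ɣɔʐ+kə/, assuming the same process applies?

[ɣɔɣkə]

The data show regressive place assimilation: /ʐ/ → [β] before /b/; /ʐ/ → [z] before /s/. In each pair only place changes, matching the following consonant, while manner and voice stay constant.
The rule targets /ʐ/ (voiced retroflex fricative), which sits before the trigger /k/ (velar).
The voiced velar fricative is [ɣ], so /ʐ/ → [ɣ].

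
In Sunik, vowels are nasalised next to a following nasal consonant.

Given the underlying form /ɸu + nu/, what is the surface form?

/u/ sits next to the nasal /n/ and is therefore nasalised to [ũ].

[ɸũnu]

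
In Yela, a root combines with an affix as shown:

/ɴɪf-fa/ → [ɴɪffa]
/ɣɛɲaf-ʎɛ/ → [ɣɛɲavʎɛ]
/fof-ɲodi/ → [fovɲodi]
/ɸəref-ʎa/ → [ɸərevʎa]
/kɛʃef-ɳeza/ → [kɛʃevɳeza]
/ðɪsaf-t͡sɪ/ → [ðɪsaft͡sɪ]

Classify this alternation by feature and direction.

regressive voicing assimilation

The segment that alternates is /f/, which surfaces as [v] when adjacent to /ʎ/.
/f/ is voiceless while /ʎ/ is voiced; the output [v] is voiced, matching the trigger — so the feature that spreads is voicing.
Place and manner are unchanged, so the assimilation is partial, not total.
The other alternating forms pattern the same way: /f/ → [v] before /ɲ/ (voiceless → voiced, matching voiced); /f/ → [v] before /ɳ/ (voiceless → voiced, matching voiced) — only voicing changes, and always toward the following segment.
No alternation appears in [ɴɪffa], [ðɪsaft͡sɪ]: there the adjacent consonants already agree in voicing (/f/ and /f/ are both voiceless; /f/ and /t͡s/ are both voiceless), so these forms are consistent with the same rule.
Since the segment that changes precedes the conditioning segment, the assimilation is regressive.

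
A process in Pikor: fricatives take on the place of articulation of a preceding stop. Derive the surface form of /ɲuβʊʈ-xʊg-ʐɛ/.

The rule targets /x/ (voiceless velar fricative), which sits after the trigger /ʈ/ (retroflex).
A voiceless retroflex fricative is [ʂ], so the surface segment is [ʂ].
The same rule applies at the second boundary: /ʐ/ → [ɣ] next to /g/.

[ɲuβʊʈʂʊgɣɛ]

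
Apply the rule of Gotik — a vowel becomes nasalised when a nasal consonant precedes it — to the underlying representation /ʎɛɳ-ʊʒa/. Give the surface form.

The vowel /ʊ/ is adjacent to the preceding nasal /ɳ/, so it acquires [+nasal] and surfaces as [ʊ̃].

[ʎɛɳʊ̃ʒa]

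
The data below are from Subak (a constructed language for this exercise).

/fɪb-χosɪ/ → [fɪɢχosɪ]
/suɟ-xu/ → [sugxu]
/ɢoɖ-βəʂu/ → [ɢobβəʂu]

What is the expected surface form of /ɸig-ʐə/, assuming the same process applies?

[ɸiɖʐə]

The data show regressive place assimilation: /b/ → [ɢ] before /χ/; /ɟ/ → [g] before /x/; /ɖ/ → [b] before /β/. In each pair only place changes, matching the following consonant, while manner and voice stay constant.
The rule targets /g/ (voiced velar stop), which sits before the trigger /ʐ/ (retroflex).
The voiced retroflex stop is [ɖ], so /g/ → [ɖ].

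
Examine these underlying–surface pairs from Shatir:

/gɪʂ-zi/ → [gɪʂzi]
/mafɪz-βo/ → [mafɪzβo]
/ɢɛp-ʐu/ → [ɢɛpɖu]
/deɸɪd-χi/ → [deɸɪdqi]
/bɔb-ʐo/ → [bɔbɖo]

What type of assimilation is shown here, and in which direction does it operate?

The segment that alternates is /ʐ/, which surfaces as [ɖ] when adjacent to /p/.
/ʐ/ is a fricative while /p/ is a stop; the output [ɖ] is a stop, matching the trigger — so the feature that spreads is manner.
Place and voice are unchanged, so the assimilation is partial, not total.
The other alternating forms pattern the same way: /χ/ → [q] after /d/ (fricative → stop, matching a stop); /ʐ/ → [ɖ] after /b/ (fricative → stop, matching a stop) — only manner changes, and always toward the preceding segment.
Nothing changes in [gɪʂzi], [mafɪzβo]: there the adjacent consonants already agree in manner (/z/ and /ʂ/ are both fricatives; /β/ and /z/ are both fricatives), so these forms are consistent with the same rule.
The trigger is the preceding segment, so the direction is progressive (perseverative).

progressive manner assimilation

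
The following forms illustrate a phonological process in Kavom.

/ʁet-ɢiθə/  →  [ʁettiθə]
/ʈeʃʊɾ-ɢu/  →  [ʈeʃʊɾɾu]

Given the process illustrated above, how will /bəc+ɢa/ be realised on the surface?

[bəcca]

The data show progressive total assimilation (/ɢ/ → [t] after /t/; /ɢ/ → [ɾ] after /ɾ/): in every case the target segment becomes identical to its preceding neighbour, copying more than a single feature.
/ɢ/ is the segment targeted by the rule; it sits immediately after /c/, so it assimilates completely and surfaces as [c].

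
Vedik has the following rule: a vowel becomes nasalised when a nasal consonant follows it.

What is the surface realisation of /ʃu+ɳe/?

The vowel /u/ is adjacent to the following nasal /ɳ/, so it acquires [+nasal] and surfaces as [ũ].

[ʃũɳe]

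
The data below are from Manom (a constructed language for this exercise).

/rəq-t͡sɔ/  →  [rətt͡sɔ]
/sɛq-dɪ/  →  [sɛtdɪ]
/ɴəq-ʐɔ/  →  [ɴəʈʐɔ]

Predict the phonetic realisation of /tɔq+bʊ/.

[tɔpbʊ]

The data show regressive place assimilation: /q/ → [t] before /t͡s/; /q/ → [t] before /d/; /q/ → [ʈ] before /ʐ/. In each pair only place changes, matching the following consonant, while manner and voice stay constant.
/q/ is a voiceless uvular stop. The following trigger /b/ is bilabial, so /q/ must become bilabial as well.
Changing only its place to bilabial gives [p] — the voiceless bilabial stop.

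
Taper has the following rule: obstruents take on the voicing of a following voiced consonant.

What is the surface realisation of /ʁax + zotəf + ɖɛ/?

[ʁaɣzotəvɖɛ]

/x/ is a voiceless velar fricative. The following trigger /z/ is voiced, so /x/ must become voiced as well.
Changing only its voicing to voiced gives [ɣ] — the voiced velar fricative.
At the second juncture, /f/ likewise becomes [v] adjacent to /ɖ/.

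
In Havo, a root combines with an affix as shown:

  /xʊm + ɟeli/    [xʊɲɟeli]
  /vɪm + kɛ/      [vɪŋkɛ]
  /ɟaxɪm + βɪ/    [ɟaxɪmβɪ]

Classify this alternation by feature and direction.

regressive place assimilation

Comparing underlying and surface forms, /m/ → [ɲ] is the alternation; the neighbouring /ɟ/ is constant.
The change bilabial → palatal matches the place of the following /ɟ/, identifying this as place assimilation.
Manner and voice are unchanged, so the assimilation is partial, not total.
Checking the remaining alternation: /m/ → [ŋ] before /k/ (bilabial → velar, matching velar) — only place changes, and always toward the following segment.
Nothing changes in [ɟaxɪmβɪ]: there the adjacent consonants already agree in place (/m/ and /β/ are both bilabial), so this form is consistent with the same rule.
Since the segment that changes precedes the conditioning segment, the assimilation is regressive.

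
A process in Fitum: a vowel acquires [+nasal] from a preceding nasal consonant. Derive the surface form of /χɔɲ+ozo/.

/o/ sits next to the nasal /ɲ/ and is therefore nasalised to [õ].

[χɔɲõzo]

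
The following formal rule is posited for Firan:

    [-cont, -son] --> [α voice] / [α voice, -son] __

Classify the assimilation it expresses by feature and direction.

progressive voicing assimilation

The shared variable α links the value of [voice] on the target to the same value on the neighbouring segment, so voicing is the feature that assimilates.
Since the environment is written before the underscore, the trigger precedes the target; the direction is progressive.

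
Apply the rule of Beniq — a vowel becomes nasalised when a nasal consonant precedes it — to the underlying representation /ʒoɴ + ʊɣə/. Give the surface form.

[ʒoɴʊ̃ɣə]

/ʊ/ sits next to the nasal /ɴ/ and is therefore nasalised to [ʊ̃].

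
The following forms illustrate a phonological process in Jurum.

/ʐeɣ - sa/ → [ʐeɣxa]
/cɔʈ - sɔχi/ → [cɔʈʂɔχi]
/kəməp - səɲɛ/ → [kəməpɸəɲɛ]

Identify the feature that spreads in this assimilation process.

place

Underlying /s/ is realised as [x] next to /ɣ/; /ɣ/ itself does not change.
/s/ is alveolar while /ɣ/ is velar; the output [x] is velar, matching the trigger — so the feature that spreads is place.
The same holds elsewhere in the data: /s/ → [ʂ] after /ʈ/ (alveolar → retroflex, matching retroflex); /s/ → [ɸ] after /p/ (alveolar → bilabial, matching bilabial) — only place changes, and always toward the preceding segment.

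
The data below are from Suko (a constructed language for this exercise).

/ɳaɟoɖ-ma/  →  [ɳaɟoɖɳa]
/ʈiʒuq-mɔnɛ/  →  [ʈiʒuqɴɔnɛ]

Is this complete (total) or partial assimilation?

partial assimilation

Comparing underlying and surface forms, /m/ → [ɳ] is the alternation; the neighbouring /ɖ/ is constant.
/m/ is bilabial while /ɖ/ is retroflex; the output [ɳ] is retroflex, matching the trigger — so the feature that spreads is place.
Manner and voice are unchanged, so the assimilation is partial, not total.
The other alternating form patterns the same way: /m/ → [ɴ] after /q/ (bilabial → uvular, matching uvular) — only place changes, and always toward the preceding segment.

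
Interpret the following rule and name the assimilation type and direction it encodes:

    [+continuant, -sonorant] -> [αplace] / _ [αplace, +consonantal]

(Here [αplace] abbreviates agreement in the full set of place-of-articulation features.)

The shared variable α links the value of the place features (abbreviated [place]) on the target to the same value on the neighbouring segment, so place is the feature that assimilates.
The conditioning segment sits to the right of the focus bar, meaning the trigger follows the segment that changes — regressive assimilation.

regressive place assimilation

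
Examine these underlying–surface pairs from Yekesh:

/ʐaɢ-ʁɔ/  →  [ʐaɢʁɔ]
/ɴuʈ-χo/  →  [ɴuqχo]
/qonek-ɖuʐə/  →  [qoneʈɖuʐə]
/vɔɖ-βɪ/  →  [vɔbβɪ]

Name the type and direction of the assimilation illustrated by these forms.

The segment that alternates is /ʈ/, which surfaces as [q] when adjacent to /χ/.
/ʈ/ is retroflex while /χ/ is uvular; the output [q] is uvular, matching the trigger — so the feature that spreads is place.
Manner and voice are unchanged, so the assimilation is partial, not total.
The other alternating forms pattern the same way: /k/ → [ʈ] before /ɖ/ (velar → retroflex, matching retroflex); /ɖ/ → [b] before /β/ (retroflex → bilabial, matching bilabial) — only place changes, and always toward the following segment.
No alternation appears in [ʐaɢʁɔ]: there the adjacent consonants already agree in place (/ɢ/ and /ʁ/ are both uvular), so this form is consistent with the same rule.
The trigger is the following segment, so the direction is regressive (anticipatory).

regressive place assimilation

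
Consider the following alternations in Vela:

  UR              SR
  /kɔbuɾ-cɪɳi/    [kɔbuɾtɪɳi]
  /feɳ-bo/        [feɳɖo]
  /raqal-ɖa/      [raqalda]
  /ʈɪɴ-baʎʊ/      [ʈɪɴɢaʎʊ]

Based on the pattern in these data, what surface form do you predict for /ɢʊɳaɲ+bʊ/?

[ɢʊɳaɲɟʊ]

The data show progressive place assimilation: /c/ → [t] after /ɾ/; /b/ → [ɖ] after /ɳ/; /ɖ/ → [d] after /l/; /b/ → [ɢ] after /ɴ/. In each pair only place changes, matching the preceding consonant, while manner and voice stay constant.
/b/ is a voiced bilabial stop. The preceding trigger /ɲ/ is palatal, so /b/ must become palatal as well.
A voiced palatal stop is [ɟ], so the surface segment is [ɟ].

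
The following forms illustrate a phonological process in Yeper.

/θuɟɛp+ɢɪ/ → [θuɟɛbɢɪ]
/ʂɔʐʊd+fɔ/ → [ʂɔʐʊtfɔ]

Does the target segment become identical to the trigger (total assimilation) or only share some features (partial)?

partial assimilation

The segment that alternates is /p/, which surfaces as [b] when adjacent to /ɢ/.
/p/ is voiceless while /ɢ/ is voiced; the output [b] is voiced, matching the trigger — so the feature that spreads is voicing.
Place and manner are unchanged, so the assimilation is partial, not total.
The same holds elsewhere in the data: /d/ → [t] before /f/ (voiced → voiceless, matching voiceless) — only voicing changes, and always toward the following segment.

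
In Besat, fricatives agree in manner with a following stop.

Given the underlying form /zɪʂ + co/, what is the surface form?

The rule targets /ʂ/ (voiceless retroflex fricative), which sits before the trigger /c/ (stop).
Changing only its manner to stop gives [ʈ] — the voiceless retroflex stop.

[zɪʈco]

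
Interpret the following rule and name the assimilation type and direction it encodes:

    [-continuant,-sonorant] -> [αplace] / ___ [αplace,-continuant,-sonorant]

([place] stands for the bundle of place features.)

regressive place assimilation

The shared variable α links the value of the place features (abbreviated [place]) on the target to the same value on the neighbouring segment, so place is the feature that assimilates.
The conditioning segment sits to the right of the focus bar, meaning the trigger follows the segment that changes — regressive assimilation.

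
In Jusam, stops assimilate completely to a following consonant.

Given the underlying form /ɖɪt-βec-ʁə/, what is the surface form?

/t/ is the segment targeted by the rule; it sits immediately before /β/, so it assimilates completely and surfaces as [β].
The same rule applies at the second boundary: /c/ → [ʁ] next to /ʁ/.

[ɖɪββeʁʁə]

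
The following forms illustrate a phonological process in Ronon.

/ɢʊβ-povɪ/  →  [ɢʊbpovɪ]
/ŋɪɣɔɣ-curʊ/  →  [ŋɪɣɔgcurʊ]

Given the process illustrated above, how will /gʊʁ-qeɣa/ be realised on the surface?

[gʊɢqeɣa]

The data show regressive manner assimilation: /β/ → [b] before /p/; /ɣ/ → [g] before /c/. In each pair only manner changes, matching the following consonant, while place and voice stay constant.
The rule targets /ʁ/ (voiced uvular fricative), which sits before the trigger /q/ (stop).
The voiced uvular stop is [ɢ], so /ʁ/ → [ɢ].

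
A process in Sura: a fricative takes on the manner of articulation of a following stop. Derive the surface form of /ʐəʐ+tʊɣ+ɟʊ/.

[ʐəɖtʊgɟʊ]

The rule targets /ʐ/ (voiced retroflex fricative), which sits before the trigger /t/ (stop).
The voiced retroflex stop is [ɖ], so /ʐ/ → [ɖ].
At the second juncture, /ɣ/ likewise becomes [g] adjacent to /ɟ/.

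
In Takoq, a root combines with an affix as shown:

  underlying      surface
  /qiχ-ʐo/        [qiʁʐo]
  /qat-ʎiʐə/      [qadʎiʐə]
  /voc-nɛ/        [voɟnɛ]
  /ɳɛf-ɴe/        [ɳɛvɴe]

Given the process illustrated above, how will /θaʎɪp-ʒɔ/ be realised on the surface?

The data show regressive voicing assimilation: /χ/ → [ʁ] before /ʐ/; /t/ → [d] before /ʎ/; /c/ → [ɟ] before /n/; /f/ → [v] before /ɴ/. In each pair only voicing changes, matching the following consonant, while place and manner stay constant.
The rule targets /p/ (voiceless bilabial stop), which sits before the trigger /ʒ/ (voiced).
A voiced bilabial stop is [b], so the surface segment is [b].

[θaʎɪbʒɔ]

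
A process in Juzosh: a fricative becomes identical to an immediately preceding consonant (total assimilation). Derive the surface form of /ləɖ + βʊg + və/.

/β/ is the segment targeted by the rule; it sits immediately after /ɖ/, so it assimilates completely and surfaces as [ɖ].
The same rule applies at the second boundary: /v/ → [g] next to /g/.

[ləɖɖʊggə]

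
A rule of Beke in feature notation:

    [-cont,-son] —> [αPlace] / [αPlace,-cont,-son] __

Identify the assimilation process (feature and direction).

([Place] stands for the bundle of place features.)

progressive place assimilation

The rule copies the place features (abbreviated [Place]) from the environment onto the target, so the assimilating feature is place.
The conditioning segment sits to the left of the focus bar, meaning the trigger precedes the segment that changes — progressive assimilation.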